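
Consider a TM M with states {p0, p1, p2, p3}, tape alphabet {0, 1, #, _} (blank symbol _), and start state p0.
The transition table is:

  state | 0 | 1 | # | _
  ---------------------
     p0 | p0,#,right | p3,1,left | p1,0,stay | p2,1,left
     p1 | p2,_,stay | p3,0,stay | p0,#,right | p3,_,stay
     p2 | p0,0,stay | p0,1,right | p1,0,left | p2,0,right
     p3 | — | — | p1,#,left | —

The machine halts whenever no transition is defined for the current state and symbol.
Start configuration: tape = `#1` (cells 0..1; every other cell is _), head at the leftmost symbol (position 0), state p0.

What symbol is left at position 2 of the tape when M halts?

1

p0 | [#]1_   read # → write 0, move stay, go to p1
p1 | [0]1_   read 0 → write _, move stay, go to p2
p2 | [_]1_   read _ → write 0, move right, go to p2
p2 | 0[1]_   read 1 → write 1, move right, go to p0
p0 | 01[_]   read _ → write 1, move left, go to p2
p2 | 0[1]1   read 1 → write 1, move right, go to p0
p0 | 01[1]   read 1 → write 1, move left, go to p3
p3 | 0[1]1
Cell 2 holds 1 when M halts.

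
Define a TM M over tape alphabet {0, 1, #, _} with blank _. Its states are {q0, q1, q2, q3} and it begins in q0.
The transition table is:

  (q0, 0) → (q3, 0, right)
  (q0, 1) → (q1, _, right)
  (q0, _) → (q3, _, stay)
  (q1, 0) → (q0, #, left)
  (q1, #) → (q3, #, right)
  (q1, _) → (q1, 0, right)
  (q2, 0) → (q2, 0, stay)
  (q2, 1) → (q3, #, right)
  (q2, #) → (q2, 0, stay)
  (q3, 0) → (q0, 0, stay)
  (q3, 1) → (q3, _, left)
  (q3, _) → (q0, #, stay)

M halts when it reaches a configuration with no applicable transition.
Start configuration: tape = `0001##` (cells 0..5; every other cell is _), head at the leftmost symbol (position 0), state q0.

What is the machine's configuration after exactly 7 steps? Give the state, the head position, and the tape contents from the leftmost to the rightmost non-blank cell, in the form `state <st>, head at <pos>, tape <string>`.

state q0, head at 2, tape 000_##

q0 | [0]001##   read 0 → write 0, move right, go to q3
q3 | 0[0]01##   read 0 → write 0, move stay, go to q0
q0 | 0[0]01##   read 0 → write 0, move right, go to q3
q3 | 00[0]1##   read 0 → write 0, move stay, go to q0
q0 | 00[0]1##   read 0 → write 0, move right, go to q3
q3 | 000[1]##   read 1 → write _, move left, go to q3
q3 | 00[0]_##   read 0 → write 0, move stay, go to q0
q0 | 00[0]_##
After 7 steps: state q0, head at 2, tape 000_##.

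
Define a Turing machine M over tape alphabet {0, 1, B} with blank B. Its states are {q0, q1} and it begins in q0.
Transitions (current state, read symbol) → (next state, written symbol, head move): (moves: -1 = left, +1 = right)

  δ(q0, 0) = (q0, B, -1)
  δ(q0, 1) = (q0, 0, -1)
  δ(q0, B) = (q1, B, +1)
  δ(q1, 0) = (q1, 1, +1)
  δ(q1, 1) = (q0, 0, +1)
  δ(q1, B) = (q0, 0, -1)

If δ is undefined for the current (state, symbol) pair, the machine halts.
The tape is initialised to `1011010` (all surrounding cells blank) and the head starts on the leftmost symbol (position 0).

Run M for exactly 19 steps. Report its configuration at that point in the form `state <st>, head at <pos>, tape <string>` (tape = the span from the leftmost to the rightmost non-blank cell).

q0 | B[1]011010   read 1 → write 0, move -1, go to q0
q0 | [B]0011010   read B → write B, move +1, go to q1
q1 | B[0]011010   read 0 → write 1, move +1, go to q1
q1 | B1[0]11010   read 0 → write 1, move +1, go to q1
q1 | B11[1]1010   read 1 → write 0, move +1, go to q0
q0 | B110[1]010   read 1 → write 0, move -1, go to q0
q0 | B11[0]0010   read 0 → write B, move -1, go to q0
q0 | B1[1]B0010   read 1 → write 0, move -1, go to q0
q0 | B[1]0B0010   read 1 → write 0, move -1, go to q0
q0 | [B]00B0010   read B → write B, move +1, go to q1
q1 | B[0]0B0010   read 0 → write 1, move +1, go to q1
q1 | B1[0]B0010   read 0 → write 1, move +1, go to q1
q1 | B11[B]0010   read B → write 0, move -1, go to q0
q0 | B1[1]00010   read 1 → write 0, move -1, go to q0
q0 | B[1]000010   read 1 → write 0, move -1, go to q0
q0 | [B]0000010   read B → write B, move +1, go to q1
q1 | B[0]000010   read 0 → write 1, move +1, go to q1
q1 | B1[0]00010   read 0 → write 1, move +1, go to q1
q1 | B11[0]0010   read 0 → write 1, move +1, go to q1
q1 | B111[0]010
After 19 steps: state q1, head at 3, tape 1110010.

state q1, head at 3, tape 1110010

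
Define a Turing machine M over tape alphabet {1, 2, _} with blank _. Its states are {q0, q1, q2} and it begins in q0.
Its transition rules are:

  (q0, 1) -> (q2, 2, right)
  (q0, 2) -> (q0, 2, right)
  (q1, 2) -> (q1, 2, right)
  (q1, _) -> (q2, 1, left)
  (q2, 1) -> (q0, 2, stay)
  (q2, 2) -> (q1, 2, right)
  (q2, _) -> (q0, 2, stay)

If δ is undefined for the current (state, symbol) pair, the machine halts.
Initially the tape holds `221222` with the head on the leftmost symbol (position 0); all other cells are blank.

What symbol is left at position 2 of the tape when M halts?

state=q0 head=0 tape=[2]21222_   (q0,2)→(q0,2,right)
state=q0 head=1 tape=2[2]1222_   (q0,2)→(q0,2,right)
state=q0 head=2 tape=22[1]222_   (q0,1)→(q2,2,right)
state=q2 head=3 tape=222[2]22_   (q2,2)→(q1,2,right)
state=q1 head=4 tape=2222[2]2_   (q1,2)→(q1,2,right)
state=q1 head=5 tape=22222[2]_   (q1,2)→(q1,2,right)
state=q1 head=6 tape=222222[_]   (q1,_)→(q2,1,left)
state=q2 head=5 tape=22222[2]1   (q2,2)→(q1,2,right)
state=q1 head=6 tape=222222[1]
Cell 2 holds 2 when M halts.

2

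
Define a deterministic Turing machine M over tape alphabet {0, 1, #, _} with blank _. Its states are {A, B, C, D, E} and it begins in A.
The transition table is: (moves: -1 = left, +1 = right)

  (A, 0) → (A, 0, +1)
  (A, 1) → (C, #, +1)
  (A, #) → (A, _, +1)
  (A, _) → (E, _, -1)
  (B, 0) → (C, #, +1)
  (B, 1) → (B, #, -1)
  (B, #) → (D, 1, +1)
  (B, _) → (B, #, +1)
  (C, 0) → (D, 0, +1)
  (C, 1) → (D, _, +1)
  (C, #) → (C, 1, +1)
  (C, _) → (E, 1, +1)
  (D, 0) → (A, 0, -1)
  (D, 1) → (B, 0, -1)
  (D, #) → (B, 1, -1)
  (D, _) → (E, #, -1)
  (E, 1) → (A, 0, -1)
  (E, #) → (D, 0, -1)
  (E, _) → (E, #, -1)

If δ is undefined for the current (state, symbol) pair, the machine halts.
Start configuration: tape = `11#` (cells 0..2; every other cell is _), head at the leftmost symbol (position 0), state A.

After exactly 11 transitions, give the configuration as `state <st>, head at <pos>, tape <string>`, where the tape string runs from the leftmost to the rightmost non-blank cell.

A | _[1]1#   read 1 → write #, move +1, go to C
C | _#[1]#   read 1 → write _, move +1, go to D
D | _#_[#]   read # → write 1, move -1, go to B
B | _#[_]1   read _ → write #, move +1, go to B
B | _##[1]   read 1 → write #, move -1, go to B
B | _#[#]#   read # → write 1, move +1, go to D
D | _#1[#]   read # → write 1, move -1, go to B
B | _#[1]1   read 1 → write #, move -1, go to B
B | _[#]#1   read # → write 1, move +1, go to D
D | _1[#]1   read # → write 1, move -1, go to B
B | _[1]11   read 1 → write #, move -1, go to B
B | [_]#11
After 11 steps: state B, head at -1, tape #11.

state B, head at -1, tape #11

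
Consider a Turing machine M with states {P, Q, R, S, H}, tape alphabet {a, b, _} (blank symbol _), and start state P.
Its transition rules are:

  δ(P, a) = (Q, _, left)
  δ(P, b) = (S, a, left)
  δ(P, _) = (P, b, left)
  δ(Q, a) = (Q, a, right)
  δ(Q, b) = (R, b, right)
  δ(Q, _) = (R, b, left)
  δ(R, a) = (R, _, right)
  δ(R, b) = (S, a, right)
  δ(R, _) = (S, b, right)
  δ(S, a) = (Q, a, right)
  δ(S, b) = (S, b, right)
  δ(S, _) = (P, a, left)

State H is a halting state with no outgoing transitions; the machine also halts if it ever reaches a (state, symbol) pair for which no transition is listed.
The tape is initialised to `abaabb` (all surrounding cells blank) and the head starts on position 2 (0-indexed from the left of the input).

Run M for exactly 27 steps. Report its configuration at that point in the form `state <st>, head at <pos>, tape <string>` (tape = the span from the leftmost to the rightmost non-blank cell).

state R, head at 9, tape abbabaaa_b

state=P head=2 tape=ab[a]abb____   (P,a)→(Q,_,left)
state=Q head=1 tape=a[b]_abb____   (Q,b)→(R,b,right)
state=R head=2 tape=ab[_]abb____   (R,_)→(S,b,right)
state=S head=3 tape=abb[a]bb____   (S,a)→(Q,a,right)
state=Q head=4 tape=abba[b]b____   (Q,b)→(R,b,right)
state=R head=5 tape=abbab[b]____   (R,b)→(S,a,right)
state=S head=6 tape=abbaba[_]___   (S,_)→(P,a,left)
state=P head=5 tape=abbab[a]a___   (P,a)→(Q,_,left)
state=Q head=4 tape=abba[b]_a___   (Q,b)→(R,b,right)
state=R head=5 tape=abbab[_]a___   (R,_)→(S,b,right)
state=S head=6 tape=abbabb[a]___   (S,a)→(Q,a,right)
state=Q head=7 tape=abbabba[_]__   (Q,_)→(R,b,left)
state=R head=6 tape=abbabb[a]b__   (R,a)→(R,_,right)
state=R head=7 tape=abbabb_[b]__   (R,b)→(S,a,right)
state=S head=8 tape=abbabb_a[_]_   (S,_)→(P,a,left)
state=P head=7 tape=abbabb_[a]a_   (P,a)→(Q,_,left)
state=Q head=6 tape=abbabb[_]_a_   (Q,_)→(R,b,left)
state=R head=5 tape=abbab[b]b_a_   (R,b)→(S,a,right)
state=S head=6 tape=abbaba[b]_a_   (S,b)→(S,b,right)
state=S head=7 tape=abbabab[_]a_   (S,_)→(P,a,left)
state=P head=6 tape=abbaba[b]aa_   (P,b)→(S,a,left)
state=S head=5 tape=abbab[a]aaa_   (S,a)→(Q,a,right)
state=Q head=6 tape=abbaba[a]aa_   (Q,a)→(Q,a,right)
state=Q head=7 tape=abbabaa[a]a_   (Q,a)→(Q,a,right)
state=Q head=8 tape=abbabaaa[a]_   (Q,a)→(Q,a,right)
state=Q head=9 tape=abbabaaaa[_]   (Q,_)→(R,b,left)
state=R head=8 tape=abbabaaa[a]b   (R,a)→(R,_,right)
state=R head=9 tape=abbabaaa_[b]
After 27 steps: state R, head at 9, tape abbabaaa_b.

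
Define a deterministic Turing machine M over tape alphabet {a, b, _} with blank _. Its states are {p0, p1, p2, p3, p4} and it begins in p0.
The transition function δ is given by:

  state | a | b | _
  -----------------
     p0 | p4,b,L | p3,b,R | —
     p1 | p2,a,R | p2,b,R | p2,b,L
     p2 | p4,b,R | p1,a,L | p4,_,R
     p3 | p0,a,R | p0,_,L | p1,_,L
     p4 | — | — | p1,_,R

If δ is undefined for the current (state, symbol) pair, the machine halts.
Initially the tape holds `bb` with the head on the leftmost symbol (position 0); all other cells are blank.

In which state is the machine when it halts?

p4

state=p0 head=0 tape=[b]b__   (p0,b)→(p3,b,R)
state=p3 head=1 tape=b[b]__   (p3,b)→(p0,_,L)
state=p0 head=0 tape=[b]___   (p0,b)→(p3,b,R)
state=p3 head=1 tape=b[_]__   (p3,_)→(p1,_,L)
state=p1 head=0 tape=[b]___   (p1,b)→(p2,b,R)
state=p2 head=1 tape=b[_]__   (p2,_)→(p4,_,R)
state=p4 head=2 tape=b_[_]_   (p4,_)→(p1,_,R)
state=p1 head=3 tape=b__[_]   (p1,_)→(p2,b,L)
state=p2 head=2 tape=b_[_]b   (p2,_)→(p4,_,R)
state=p4 head=3 tape=b__[b]
No transition is defined for (p4, b); M halts in state p4.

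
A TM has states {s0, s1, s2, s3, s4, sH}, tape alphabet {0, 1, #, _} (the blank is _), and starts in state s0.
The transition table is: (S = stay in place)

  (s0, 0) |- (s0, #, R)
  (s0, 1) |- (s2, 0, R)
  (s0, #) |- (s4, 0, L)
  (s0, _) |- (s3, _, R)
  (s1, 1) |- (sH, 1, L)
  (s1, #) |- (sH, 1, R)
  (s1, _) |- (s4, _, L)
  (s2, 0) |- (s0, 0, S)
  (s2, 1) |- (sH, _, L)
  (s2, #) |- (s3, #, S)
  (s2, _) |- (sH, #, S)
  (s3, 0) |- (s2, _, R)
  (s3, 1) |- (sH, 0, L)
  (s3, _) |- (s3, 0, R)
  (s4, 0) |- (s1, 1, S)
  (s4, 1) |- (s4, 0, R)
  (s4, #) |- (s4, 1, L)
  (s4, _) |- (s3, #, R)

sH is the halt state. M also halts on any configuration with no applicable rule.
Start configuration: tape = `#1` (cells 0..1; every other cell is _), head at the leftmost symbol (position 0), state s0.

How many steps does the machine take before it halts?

4

s0 | _[#]1   read # → write 0, move L, go to s4
s4 | [_]01   read _ → write #, move R, go to s3
s3 | #[0]1   read 0 → write _, move R, go to s2
s2 | #_[1]   read 1 → write _, move L, go to sH
sH | #[_]_
M halts after 4 transitions.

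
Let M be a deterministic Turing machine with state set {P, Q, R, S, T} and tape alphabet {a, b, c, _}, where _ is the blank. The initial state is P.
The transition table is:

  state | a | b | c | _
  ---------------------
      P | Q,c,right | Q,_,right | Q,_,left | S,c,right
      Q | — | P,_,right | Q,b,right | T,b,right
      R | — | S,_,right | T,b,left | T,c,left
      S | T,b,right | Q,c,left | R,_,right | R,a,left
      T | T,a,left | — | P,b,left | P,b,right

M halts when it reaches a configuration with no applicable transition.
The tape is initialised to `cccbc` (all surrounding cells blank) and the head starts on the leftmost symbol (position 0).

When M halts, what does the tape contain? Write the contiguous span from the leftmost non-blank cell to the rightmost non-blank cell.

b_c__b_a

state=P head=0 tape=_[c]ccbc__   (P,c)→(Q,_,left)
state=Q head=-1 tape=[_]_ccbc__   (Q,_)→(T,b,right)
state=T head=0 tape=b[_]ccbc__   (T,_)→(P,b,right)
state=P head=1 tape=bb[c]cbc__   (P,c)→(Q,_,left)
state=Q head=0 tape=b[b]_cbc__   (Q,b)→(P,_,right)
state=P head=1 tape=b_[_]cbc__   (P,_)→(S,c,right)
state=S head=2 tape=b_c[c]bc__   (S,c)→(R,_,right)
state=R head=3 tape=b_c_[b]c__   (R,b)→(S,_,right)
state=S head=4 tape=b_c__[c]__   (S,c)→(R,_,right)
state=R head=5 tape=b_c___[_]_   (R,_)→(T,c,left)
state=T head=4 tape=b_c__[_]c_   (T,_)→(P,b,right)
state=P head=5 tape=b_c__b[c]_   (P,c)→(Q,_,left)
state=Q head=4 tape=b_c__[b]__   (Q,b)→(P,_,right)
state=P head=5 tape=b_c___[_]_   (P,_)→(S,c,right)
state=S head=6 tape=b_c___c[_]   (S,_)→(R,a,left)
state=R head=5 tape=b_c___[c]a   (R,c)→(T,b,left)
state=T head=4 tape=b_c__[_]ba   (T,_)→(P,b,right)
state=P head=5 tape=b_c__b[b]a   (P,b)→(Q,_,right)
state=Q head=6 tape=b_c__b_[a]
The non-blank tape span at halt is b_c__b_a.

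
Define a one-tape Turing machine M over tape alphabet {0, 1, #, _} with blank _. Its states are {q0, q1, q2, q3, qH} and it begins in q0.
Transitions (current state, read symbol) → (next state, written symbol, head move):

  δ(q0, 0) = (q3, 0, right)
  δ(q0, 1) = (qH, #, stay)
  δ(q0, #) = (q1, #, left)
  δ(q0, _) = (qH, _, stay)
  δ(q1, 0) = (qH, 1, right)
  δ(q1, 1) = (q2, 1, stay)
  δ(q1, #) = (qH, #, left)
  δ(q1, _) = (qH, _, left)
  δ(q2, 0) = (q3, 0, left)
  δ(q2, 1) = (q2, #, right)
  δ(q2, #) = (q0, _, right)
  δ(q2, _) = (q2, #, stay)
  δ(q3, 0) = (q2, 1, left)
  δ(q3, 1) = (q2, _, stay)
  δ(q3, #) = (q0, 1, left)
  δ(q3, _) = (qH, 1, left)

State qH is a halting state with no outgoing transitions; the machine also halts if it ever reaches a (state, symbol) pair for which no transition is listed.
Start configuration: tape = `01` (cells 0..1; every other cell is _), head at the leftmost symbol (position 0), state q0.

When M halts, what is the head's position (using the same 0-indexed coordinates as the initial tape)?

state=q0 head=0 tape=[0]1_   (q0,0)→(q3,0,right)
state=q3 head=1 tape=0[1]_   (q3,1)→(q2,_,stay)
state=q2 head=1 tape=0[_]_   (q2,_)→(q2,#,stay)
state=q2 head=1 tape=0[#]_   (q2,#)→(q0,_,right)
state=q0 head=2 tape=0_[_]   (q0,_)→(qH,_,stay)
state=qH head=2 tape=0_[_]
At halt the head is at cell 2.

2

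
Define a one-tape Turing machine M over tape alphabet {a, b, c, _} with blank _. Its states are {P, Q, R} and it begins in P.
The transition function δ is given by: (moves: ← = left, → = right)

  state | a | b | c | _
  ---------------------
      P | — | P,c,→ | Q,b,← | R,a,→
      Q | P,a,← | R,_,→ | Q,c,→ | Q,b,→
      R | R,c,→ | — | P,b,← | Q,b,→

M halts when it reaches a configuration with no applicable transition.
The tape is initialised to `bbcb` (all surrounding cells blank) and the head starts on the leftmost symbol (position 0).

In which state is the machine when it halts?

R

state=P head=0 tape=[b]bcb   (P,b)→(P,c,→)
state=P head=1 tape=c[b]cb   (P,b)→(P,c,→)
state=P head=2 tape=cc[c]b   (P,c)→(Q,b,←)
state=Q head=1 tape=c[c]bb   (Q,c)→(Q,c,→)
state=Q head=2 tape=cc[b]b   (Q,b)→(R,_,→)
state=R head=3 tape=cc_[b]
No transition is defined for (R, b); M halts in state R.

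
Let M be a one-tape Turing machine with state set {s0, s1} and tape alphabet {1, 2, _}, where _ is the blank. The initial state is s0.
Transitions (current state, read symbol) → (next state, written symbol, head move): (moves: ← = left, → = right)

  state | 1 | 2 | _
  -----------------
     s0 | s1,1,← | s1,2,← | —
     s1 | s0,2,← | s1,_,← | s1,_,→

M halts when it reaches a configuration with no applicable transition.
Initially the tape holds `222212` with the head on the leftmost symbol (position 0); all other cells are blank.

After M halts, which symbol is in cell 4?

s0 | _[2]22212   read 2 → write 2, move ←, go to s1
s1 | [_]222212   read _ → write _, move →, go to s1
s1 | _[2]22212   read 2 → write _, move ←, go to s1
s1 | [_]_22212   read _ → write _, move →, go to s1
s1 | _[_]22212   read _ → write _, move →, go to s1
s1 | __[2]2212   read 2 → write _, move ←, go to s1
s1 | _[_]_2212   read _ → write _, move →, go to s1
s1 | __[_]2212   read _ → write _, move →, go to s1
s1 | ___[2]212   read 2 → write _, move ←, go to s1
s1 | __[_]_212   read _ → write _, move →, go to s1
s1 | ___[_]212   read _ → write _, move →, go to s1
s1 | ____[2]12   read 2 → write _, move ←, go to s1
s1 | ___[_]_12   read _ → write _, move →, go to s1
s1 | ____[_]12   read _ → write _, move →, go to s1
s1 | _____[1]2   read 1 → write 2, move ←, go to s0
s0 | ____[_]22
Cell 4 holds 2 when M halts.

2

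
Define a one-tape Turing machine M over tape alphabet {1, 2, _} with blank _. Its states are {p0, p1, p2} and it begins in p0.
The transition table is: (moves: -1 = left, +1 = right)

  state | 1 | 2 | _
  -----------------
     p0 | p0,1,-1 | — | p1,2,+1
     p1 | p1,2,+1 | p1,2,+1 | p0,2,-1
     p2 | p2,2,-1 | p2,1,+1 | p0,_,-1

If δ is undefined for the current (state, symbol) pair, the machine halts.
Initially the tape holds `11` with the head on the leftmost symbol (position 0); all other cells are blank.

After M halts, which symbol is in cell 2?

2

state=p0 head=0 tape=_[1]1_   (p0,1)→(p0,1,-1)
state=p0 head=-1 tape=[_]11_   (p0,_)→(p1,2,+1)
state=p1 head=0 tape=2[1]1_   (p1,1)→(p1,2,+1)
state=p1 head=1 tape=22[1]_   (p1,1)→(p1,2,+1)
state=p1 head=2 tape=222[_]   (p1,_)→(p0,2,-1)
state=p0 head=1 tape=22[2]2
Cell 2 holds 2 when M halts.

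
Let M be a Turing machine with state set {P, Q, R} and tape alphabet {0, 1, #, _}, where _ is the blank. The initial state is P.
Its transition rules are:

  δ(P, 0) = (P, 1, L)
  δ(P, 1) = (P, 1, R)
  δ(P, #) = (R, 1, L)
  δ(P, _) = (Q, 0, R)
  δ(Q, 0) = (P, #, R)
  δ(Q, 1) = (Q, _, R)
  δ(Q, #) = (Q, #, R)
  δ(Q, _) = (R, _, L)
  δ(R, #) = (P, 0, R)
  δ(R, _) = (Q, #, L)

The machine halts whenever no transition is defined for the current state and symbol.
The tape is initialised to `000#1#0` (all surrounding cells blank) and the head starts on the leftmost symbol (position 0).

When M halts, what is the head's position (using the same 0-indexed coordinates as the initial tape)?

2

state=P head=0 tape=_[0]00#1#0   (P,0)→(P,1,L)
state=P head=-1 tape=[_]100#1#0   (P,_)→(Q,0,R)
state=Q head=0 tape=0[1]00#1#0   (Q,1)→(Q,_,R)
state=Q head=1 tape=0_[0]0#1#0   (Q,0)→(P,#,R)
state=P head=2 tape=0_#[0]#1#0   (P,0)→(P,1,L)
state=P head=1 tape=0_[#]1#1#0   (P,#)→(R,1,L)
state=R head=0 tape=0[_]11#1#0   (R,_)→(Q,#,L)
state=Q head=-1 tape=[0]#11#1#0   (Q,0)→(P,#,R)
state=P head=0 tape=#[#]11#1#0   (P,#)→(R,1,L)
state=R head=-1 tape=[#]111#1#0   (R,#)→(P,0,R)
state=P head=0 tape=0[1]11#1#0   (P,1)→(P,1,R)
state=P head=1 tape=01[1]1#1#0   (P,1)→(P,1,R)
state=P head=2 tape=011[1]#1#0   (P,1)→(P,1,R)
state=P head=3 tape=0111[#]1#0   (P,#)→(R,1,L)
state=R head=2 tape=011[1]11#0
At halt the head is at cell 2.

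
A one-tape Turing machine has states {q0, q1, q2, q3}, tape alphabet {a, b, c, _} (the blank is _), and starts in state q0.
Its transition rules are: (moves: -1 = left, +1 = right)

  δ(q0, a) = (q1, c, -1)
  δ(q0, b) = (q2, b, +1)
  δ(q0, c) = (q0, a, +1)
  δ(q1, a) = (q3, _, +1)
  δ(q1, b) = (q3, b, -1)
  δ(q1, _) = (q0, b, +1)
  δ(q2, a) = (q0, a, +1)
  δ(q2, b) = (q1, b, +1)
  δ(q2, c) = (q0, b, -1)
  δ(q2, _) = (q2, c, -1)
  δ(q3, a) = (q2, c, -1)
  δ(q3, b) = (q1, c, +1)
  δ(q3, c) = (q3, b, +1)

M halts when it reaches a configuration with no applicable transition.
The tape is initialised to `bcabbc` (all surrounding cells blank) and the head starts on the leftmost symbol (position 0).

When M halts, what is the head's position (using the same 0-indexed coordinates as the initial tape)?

q0 | [b]cabbc   read b → write b, move +1, go to q2
q2 | b[c]abbc   read c → write b, move -1, go to q0
q0 | [b]babbc   read b → write b, move +1, go to q2
q2 | b[b]abbc   read b → write b, move +1, go to q1
q1 | bb[a]bbc   read a → write _, move +1, go to q3
q3 | bb_[b]bc   read b → write c, move +1, go to q1
q1 | bb_c[b]c   read b → write b, move -1, go to q3
q3 | bb_[c]bc   read c → write b, move +1, go to q3
q3 | bb_b[b]c   read b → write c, move +1, go to q1
q1 | bb_bc[c]
At halt the head is at cell 5.

5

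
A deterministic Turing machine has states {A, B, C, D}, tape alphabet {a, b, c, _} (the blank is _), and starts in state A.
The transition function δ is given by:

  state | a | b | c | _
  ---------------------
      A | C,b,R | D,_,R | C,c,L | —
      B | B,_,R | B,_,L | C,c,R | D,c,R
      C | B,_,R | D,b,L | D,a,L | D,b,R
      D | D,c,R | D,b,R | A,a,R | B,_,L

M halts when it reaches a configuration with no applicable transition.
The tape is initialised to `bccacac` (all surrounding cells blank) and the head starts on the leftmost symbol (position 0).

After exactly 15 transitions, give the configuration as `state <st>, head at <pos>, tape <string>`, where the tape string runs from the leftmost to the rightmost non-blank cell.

state B, head at 7, tape c_c_cb

A | [b]ccacac__   read b → write _, move R, go to D
D | _[c]cacac__   read c → write a, move R, go to A
A | _a[c]acac__   read c → write c, move L, go to C
C | _[a]cacac__   read a → write _, move R, go to B
B | __[c]acac__   read c → write c, move R, go to C
C | __c[a]cac__   read a → write _, move R, go to B
B | __c_[c]ac__   read c → write c, move R, go to C
C | __c_c[a]c__   read a → write _, move R, go to B
B | __c_c_[c]__   read c → write c, move R, go to C
C | __c_c_c[_]_   read _ → write b, move R, go to D
D | __c_c_cb[_]   read _ → write _, move L, go to B
B | __c_c_c[b]_   read b → write _, move L, go to B
B | __c_c_[c]__   read c → write c, move R, go to C
C | __c_c_c[_]_   read _ → write b, move R, go to D
D | __c_c_cb[_]   read _ → write _, move L, go to B
B | __c_c_c[b]_
After 15 steps: state B, head at 7, tape c_c_cb.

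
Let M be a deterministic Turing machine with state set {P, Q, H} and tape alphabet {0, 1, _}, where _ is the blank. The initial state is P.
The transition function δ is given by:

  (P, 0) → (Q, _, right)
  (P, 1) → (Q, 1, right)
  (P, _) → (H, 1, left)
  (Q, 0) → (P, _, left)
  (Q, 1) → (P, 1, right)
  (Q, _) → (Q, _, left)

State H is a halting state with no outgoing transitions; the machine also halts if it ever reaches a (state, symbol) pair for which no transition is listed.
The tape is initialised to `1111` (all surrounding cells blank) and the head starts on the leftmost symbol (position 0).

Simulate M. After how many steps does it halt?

5

state=P head=0 tape=[1]111_   (P,1)→(Q,1,right)
state=Q head=1 tape=1[1]11_   (Q,1)→(P,1,right)
state=P head=2 tape=11[1]1_   (P,1)→(Q,1,right)
state=Q head=3 tape=111[1]_   (Q,1)→(P,1,right)
state=P head=4 tape=1111[_]   (P,_)→(H,1,left)
state=H head=3 tape=111[1]1
M halts after 5 transitions.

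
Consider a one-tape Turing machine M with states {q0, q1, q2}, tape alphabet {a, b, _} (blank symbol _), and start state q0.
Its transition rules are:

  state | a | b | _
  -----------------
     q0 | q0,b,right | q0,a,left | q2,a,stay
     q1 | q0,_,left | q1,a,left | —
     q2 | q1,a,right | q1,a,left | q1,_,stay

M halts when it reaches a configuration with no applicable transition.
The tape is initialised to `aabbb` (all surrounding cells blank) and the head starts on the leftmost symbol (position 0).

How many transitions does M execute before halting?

38

q0 | __[a]abbb   read a → write b, move right, go to q0
q0 | __b[a]bbb   read a → write b, move right, go to q0
q0 | __bb[b]bb   read b → write a, move left, go to q0
q0 | __b[b]abb   read b → write a, move left, go to q0
q0 | __[b]aabb   read b → write a, move left, go to q0
q0 | _[_]aaabb   read _ → write a, move stay, go to q2
q2 | _[a]aaabb   read a → write a, move right, go to q1
q1 | _a[a]aabb   read a → write _, move left, go to q0
q0 | _[a]_aabb   read a → write b, move right, go to q0
q0 | _b[_]aabb   read _ → write a, move stay, go to q2
q2 | _b[a]aabb   read a → write a, move right, go to q1
q1 | _ba[a]abb   read a → write _, move left, go to q0
q0 | _b[a]_abb   read a → write b, move right, go to q0
q0 | _bb[_]abb   read _ → write a, move stay, go to q2
q2 | _bb[a]abb   read a → write a, move right, go to q1
q1 | _bba[a]bb   read a → write _, move left, go to q0
q0 | _bb[a]_bb   read a → write b, move right, go to q0
q0 | _bbb[_]bb   read _ → write a, move stay, go to q2
q2 | _bbb[a]bb   read a → write a, move right, go to q1
q1 | _bbba[b]b   read b → write a, move left, go to q1
q1 | _bbb[a]ab   read a → write _, move left, go to q0
q0 | _bb[b]_ab   read b → write a, move left, go to q0
q0 | _b[b]a_ab   read b → write a, move left, go to q0
q0 | _[b]aa_ab   read b → write a, move left, go to q0
q0 | [_]aaa_ab   read _ → write a, move stay, go to q2
q2 | [a]aaa_ab   read a → write a, move right, go to q1
q1 | a[a]aa_ab   read a → write _, move left, go to q0
q0 | [a]_aa_ab   read a → write b, move right, go to q0
q0 | b[_]aa_ab   read _ → write a, move stay, go to q2
q2 | b[a]aa_ab   read a → write a, move right, go to q1
q1 | ba[a]a_ab   read a → write _, move left, go to q0
q0 | b[a]_a_ab   read a → write b, move right, go to q0
q0 | bb[_]a_ab   read _ → write a, move stay, go to q2
q2 | bb[a]a_ab   read a → write a, move right, go to q1
q1 | bba[a]_ab   read a → write _, move left, go to q0
q0 | bb[a]__ab   read a → write b, move right, go to q0
q0 | bbb[_]_ab   read _ → write a, move stay, go to q2
q2 | bbb[a]_ab   read a → write a, move right, go to q1
q1 | bbba[_]ab
M halts after 38 transitions.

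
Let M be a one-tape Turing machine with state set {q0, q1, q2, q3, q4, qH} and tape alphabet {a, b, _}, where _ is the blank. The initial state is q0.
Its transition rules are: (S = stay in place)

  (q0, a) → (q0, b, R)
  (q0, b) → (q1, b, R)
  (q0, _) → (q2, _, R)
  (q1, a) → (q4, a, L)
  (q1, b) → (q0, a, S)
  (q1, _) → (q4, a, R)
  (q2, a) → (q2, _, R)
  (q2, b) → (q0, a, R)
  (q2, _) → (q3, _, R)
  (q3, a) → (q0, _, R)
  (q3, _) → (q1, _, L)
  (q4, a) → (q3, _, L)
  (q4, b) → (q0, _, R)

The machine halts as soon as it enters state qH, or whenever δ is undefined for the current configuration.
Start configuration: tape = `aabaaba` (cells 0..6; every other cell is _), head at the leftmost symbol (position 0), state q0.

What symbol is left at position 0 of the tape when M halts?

q0 | [a]abaaba___   read a → write b, move R, go to q0
q0 | b[a]baaba___   read a → write b, move R, go to q0
q0 | bb[b]aaba___   read b → write b, move R, go to q1
q1 | bbb[a]aba___   read a → write a, move L, go to q4
q4 | bb[b]aaba___   read b → write _, move R, go to q0
q0 | bb_[a]aba___   read a → write b, move R, go to q0
q0 | bb_b[a]ba___   read a → write b, move R, go to q0
q0 | bb_bb[b]a___   read b → write b, move R, go to q1
q1 | bb_bbb[a]___   read a → write a, move L, go to q4
q4 | bb_bb[b]a___   read b → write _, move R, go to q0
q0 | bb_bb_[a]___   read a → write b, move R, go to q0
q0 | bb_bb_b[_]__   read _ → write _, move R, go to q2
q2 | bb_bb_b_[_]_   read _ → write _, move R, go to q3
q3 | bb_bb_b__[_]   read _ → write _, move L, go to q1
q1 | bb_bb_b_[_]_   read _ → write a, move R, go to q4
q4 | bb_bb_b_a[_]
Cell 0 holds b when M halts.

b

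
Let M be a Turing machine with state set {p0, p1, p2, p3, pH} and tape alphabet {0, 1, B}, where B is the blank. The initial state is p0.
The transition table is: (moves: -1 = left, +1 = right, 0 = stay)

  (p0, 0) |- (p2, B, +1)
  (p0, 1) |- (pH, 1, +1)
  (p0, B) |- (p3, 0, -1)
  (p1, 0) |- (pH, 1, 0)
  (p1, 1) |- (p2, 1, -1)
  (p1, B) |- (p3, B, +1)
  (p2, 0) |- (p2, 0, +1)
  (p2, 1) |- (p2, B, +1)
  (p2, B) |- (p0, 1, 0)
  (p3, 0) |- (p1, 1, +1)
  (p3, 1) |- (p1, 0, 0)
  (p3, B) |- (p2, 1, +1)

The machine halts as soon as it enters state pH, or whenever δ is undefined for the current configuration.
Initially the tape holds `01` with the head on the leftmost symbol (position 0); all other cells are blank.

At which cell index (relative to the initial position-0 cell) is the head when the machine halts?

3

p0 | [0]1BB   read 0 → write B, move +1, go to p2
p2 | B[1]BB   read 1 → write B, move +1, go to p2
p2 | BB[B]B   read B → write 1, move 0, go to p0
p0 | BB[1]B   read 1 → write 1, move +1, go to pH
pH | BB1[B]
At halt the head is at cell 3.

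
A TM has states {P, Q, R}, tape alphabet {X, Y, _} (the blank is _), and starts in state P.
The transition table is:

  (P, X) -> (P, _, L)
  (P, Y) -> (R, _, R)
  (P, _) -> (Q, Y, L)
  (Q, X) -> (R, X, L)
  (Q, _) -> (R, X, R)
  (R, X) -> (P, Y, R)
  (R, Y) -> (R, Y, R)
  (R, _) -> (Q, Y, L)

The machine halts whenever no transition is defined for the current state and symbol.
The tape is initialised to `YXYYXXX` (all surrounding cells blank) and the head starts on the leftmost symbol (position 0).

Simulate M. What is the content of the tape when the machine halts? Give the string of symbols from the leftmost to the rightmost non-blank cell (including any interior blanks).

Y_YXYYY

state=P head=0 tape=[Y]XYYXXX_   (P,Y)→(R,_,R)
state=R head=1 tape=_[X]YYXXX_   (R,X)→(P,Y,R)
state=P head=2 tape=_Y[Y]YXXX_   (P,Y)→(R,_,R)
state=R head=3 tape=_Y_[Y]XXX_   (R,Y)→(R,Y,R)
state=R head=4 tape=_Y_Y[X]XX_   (R,X)→(P,Y,R)
state=P head=5 tape=_Y_YY[X]X_   (P,X)→(P,_,L)
state=P head=4 tape=_Y_Y[Y]_X_   (P,Y)→(R,_,R)
state=R head=5 tape=_Y_Y_[_]X_   (R,_)→(Q,Y,L)
state=Q head=4 tape=_Y_Y[_]YX_   (Q,_)→(R,X,R)
state=R head=5 tape=_Y_YX[Y]X_   (R,Y)→(R,Y,R)
state=R head=6 tape=_Y_YXY[X]_   (R,X)→(P,Y,R)
state=P head=7 tape=_Y_YXYY[_]   (P,_)→(Q,Y,L)
state=Q head=6 tape=_Y_YXY[Y]Y
The non-blank tape span at halt is Y_YXYYY.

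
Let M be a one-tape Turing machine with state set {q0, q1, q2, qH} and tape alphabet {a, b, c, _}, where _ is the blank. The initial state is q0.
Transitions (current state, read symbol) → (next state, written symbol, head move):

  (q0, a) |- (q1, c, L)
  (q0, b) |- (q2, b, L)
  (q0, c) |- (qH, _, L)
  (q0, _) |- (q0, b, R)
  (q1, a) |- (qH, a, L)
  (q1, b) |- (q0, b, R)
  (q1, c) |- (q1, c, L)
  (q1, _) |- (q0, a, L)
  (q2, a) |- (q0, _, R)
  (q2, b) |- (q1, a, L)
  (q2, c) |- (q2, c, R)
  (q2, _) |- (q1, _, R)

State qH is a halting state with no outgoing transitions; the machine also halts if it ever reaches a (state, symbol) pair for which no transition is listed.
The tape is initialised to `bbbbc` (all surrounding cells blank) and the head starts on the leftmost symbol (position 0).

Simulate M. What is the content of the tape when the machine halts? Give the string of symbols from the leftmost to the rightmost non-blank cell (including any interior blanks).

state=q0 head=0 tape=__[b]bbbc   (q0,b)→(q2,b,L)
state=q2 head=-1 tape=_[_]bbbbc   (q2,_)→(q1,_,R)
state=q1 head=0 tape=__[b]bbbc   (q1,b)→(q0,b,R)
state=q0 head=1 tape=__b[b]bbc   (q0,b)→(q2,b,L)
state=q2 head=0 tape=__[b]bbbc   (q2,b)→(q1,a,L)
state=q1 head=-1 tape=_[_]abbbc   (q1,_)→(q0,a,L)
state=q0 head=-2 tape=[_]aabbbc   (q0,_)→(q0,b,R)
state=q0 head=-1 tape=b[a]abbbc   (q0,a)→(q1,c,L)
state=q1 head=-2 tape=[b]cabbbc   (q1,b)→(q0,b,R)
state=q0 head=-1 tape=b[c]abbbc   (q0,c)→(qH,_,L)
state=qH head=-2 tape=[b]_abbbc
The non-blank tape span at halt is b_abbbc.

b_abbbc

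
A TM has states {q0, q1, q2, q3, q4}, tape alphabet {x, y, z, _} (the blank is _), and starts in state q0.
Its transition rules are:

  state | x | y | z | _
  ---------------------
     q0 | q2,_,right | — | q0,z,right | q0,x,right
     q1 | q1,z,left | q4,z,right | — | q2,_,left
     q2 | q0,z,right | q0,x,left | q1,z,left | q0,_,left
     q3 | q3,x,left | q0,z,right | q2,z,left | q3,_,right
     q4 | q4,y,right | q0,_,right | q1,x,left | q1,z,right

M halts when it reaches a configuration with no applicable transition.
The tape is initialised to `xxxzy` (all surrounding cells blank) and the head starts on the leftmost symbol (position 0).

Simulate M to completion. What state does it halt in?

q0

state=q0 head=0 tape=__[x]xxzy   (q0,x)→(q2,_,right)
state=q2 head=1 tape=___[x]xzy   (q2,x)→(q0,z,right)
state=q0 head=2 tape=___z[x]zy   (q0,x)→(q2,_,right)
state=q2 head=3 tape=___z_[z]y   (q2,z)→(q1,z,left)
state=q1 head=2 tape=___z[_]zy   (q1,_)→(q2,_,left)
state=q2 head=1 tape=___[z]_zy   (q2,z)→(q1,z,left)
state=q1 head=0 tape=__[_]z_zy   (q1,_)→(q2,_,left)
state=q2 head=-1 tape=_[_]_z_zy   (q2,_)→(q0,_,left)
state=q0 head=-2 tape=[_]__z_zy   (q0,_)→(q0,x,right)
state=q0 head=-1 tape=x[_]_z_zy   (q0,_)→(q0,x,right)
state=q0 head=0 tape=xx[_]z_zy   (q0,_)→(q0,x,right)
state=q0 head=1 tape=xxx[z]_zy   (q0,z)→(q0,z,right)
state=q0 head=2 tape=xxxz[_]zy   (q0,_)→(q0,x,right)
state=q0 head=3 tape=xxxzx[z]y   (q0,z)→(q0,z,right)
state=q0 head=4 tape=xxxzxz[y]
No transition is defined for (q0, y); M halts in state q0.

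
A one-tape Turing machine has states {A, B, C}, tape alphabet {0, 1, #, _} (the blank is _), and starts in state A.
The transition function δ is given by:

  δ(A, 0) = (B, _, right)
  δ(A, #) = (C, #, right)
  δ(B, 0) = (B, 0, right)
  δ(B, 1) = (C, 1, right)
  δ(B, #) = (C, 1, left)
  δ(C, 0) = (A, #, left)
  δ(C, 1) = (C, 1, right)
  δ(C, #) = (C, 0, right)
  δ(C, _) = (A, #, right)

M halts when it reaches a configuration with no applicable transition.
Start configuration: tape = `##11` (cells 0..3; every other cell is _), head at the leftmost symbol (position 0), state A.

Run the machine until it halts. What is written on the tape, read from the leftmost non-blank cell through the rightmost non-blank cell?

state=A head=0 tape=[#]#11__   (A,#)→(C,#,right)
state=C head=1 tape=#[#]11__   (C,#)→(C,0,right)
state=C head=2 tape=#0[1]1__   (C,1)→(C,1,right)
state=C head=3 tape=#01[1]__   (C,1)→(C,1,right)
state=C head=4 tape=#011[_]_   (C,_)→(A,#,right)
state=A head=5 tape=#011#[_]
The non-blank tape span at halt is #011#.

#011#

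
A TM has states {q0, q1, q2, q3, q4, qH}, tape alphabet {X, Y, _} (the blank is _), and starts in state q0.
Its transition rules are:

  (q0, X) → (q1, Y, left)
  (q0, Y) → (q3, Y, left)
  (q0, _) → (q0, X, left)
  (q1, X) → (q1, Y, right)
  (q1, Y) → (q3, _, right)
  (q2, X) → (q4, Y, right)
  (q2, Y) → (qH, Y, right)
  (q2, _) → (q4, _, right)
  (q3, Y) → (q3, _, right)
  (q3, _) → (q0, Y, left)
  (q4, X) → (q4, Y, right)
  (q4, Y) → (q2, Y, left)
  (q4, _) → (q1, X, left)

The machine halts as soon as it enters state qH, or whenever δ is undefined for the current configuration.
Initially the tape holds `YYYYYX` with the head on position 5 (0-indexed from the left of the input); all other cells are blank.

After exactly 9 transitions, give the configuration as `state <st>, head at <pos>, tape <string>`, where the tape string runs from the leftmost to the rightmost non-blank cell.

state q3, head at 4, tape YY__XXY

q0 | YYYYY[X]_   read X → write Y, move left, go to q1
q1 | YYYY[Y]Y_   read Y → write _, move right, go to q3
q3 | YYYY_[Y]_   read Y → write _, move right, go to q3
q3 | YYYY__[_]   read _ → write Y, move left, go to q0
q0 | YYYY_[_]Y   read _ → write X, move left, go to q0
q0 | YYYY[_]XY   read _ → write X, move left, go to q0
q0 | YYY[Y]XXY   read Y → write Y, move left, go to q3
q3 | YY[Y]YXXY   read Y → write _, move right, go to q3
q3 | YY_[Y]XXY   read Y → write _, move right, go to q3
q3 | YY__[X]XY
After 9 steps: state q3, head at 4, tape YY__XXY.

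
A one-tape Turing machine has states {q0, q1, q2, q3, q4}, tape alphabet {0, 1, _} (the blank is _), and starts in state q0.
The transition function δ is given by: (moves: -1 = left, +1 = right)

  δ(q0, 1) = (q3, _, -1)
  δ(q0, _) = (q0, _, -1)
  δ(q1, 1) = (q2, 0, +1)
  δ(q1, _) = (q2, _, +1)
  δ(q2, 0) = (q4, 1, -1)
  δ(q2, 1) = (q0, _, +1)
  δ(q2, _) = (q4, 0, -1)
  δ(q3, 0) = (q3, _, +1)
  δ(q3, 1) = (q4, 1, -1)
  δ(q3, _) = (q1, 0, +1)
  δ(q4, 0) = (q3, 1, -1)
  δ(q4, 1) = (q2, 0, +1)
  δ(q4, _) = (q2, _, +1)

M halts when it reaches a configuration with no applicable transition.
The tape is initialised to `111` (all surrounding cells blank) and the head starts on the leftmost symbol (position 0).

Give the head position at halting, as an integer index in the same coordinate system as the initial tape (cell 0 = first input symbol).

1

state=q0 head=0 tape=_[1]11__   (q0,1)→(q3,_,-1)
state=q3 head=-1 tape=[_]_11__   (q3,_)→(q1,0,+1)
state=q1 head=0 tape=0[_]11__   (q1,_)→(q2,_,+1)
state=q2 head=1 tape=0_[1]1__   (q2,1)→(q0,_,+1)
state=q0 head=2 tape=0__[1]__   (q0,1)→(q3,_,-1)
state=q3 head=1 tape=0_[_]___   (q3,_)→(q1,0,+1)
state=q1 head=2 tape=0_0[_]__   (q1,_)→(q2,_,+1)
state=q2 head=3 tape=0_0_[_]_   (q2,_)→(q4,0,-1)
state=q4 head=2 tape=0_0[_]0_   (q4,_)→(q2,_,+1)
state=q2 head=3 tape=0_0_[0]_   (q2,0)→(q4,1,-1)
state=q4 head=2 tape=0_0[_]1_   (q4,_)→(q2,_,+1)
state=q2 head=3 tape=0_0_[1]_   (q2,1)→(q0,_,+1)
state=q0 head=4 tape=0_0__[_]   (q0,_)→(q0,_,-1)
state=q0 head=3 tape=0_0_[_]_   (q0,_)→(q0,_,-1)
state=q0 head=2 tape=0_0[_]__   (q0,_)→(q0,_,-1)
state=q0 head=1 tape=0_[0]___
At halt the head is at cell 1.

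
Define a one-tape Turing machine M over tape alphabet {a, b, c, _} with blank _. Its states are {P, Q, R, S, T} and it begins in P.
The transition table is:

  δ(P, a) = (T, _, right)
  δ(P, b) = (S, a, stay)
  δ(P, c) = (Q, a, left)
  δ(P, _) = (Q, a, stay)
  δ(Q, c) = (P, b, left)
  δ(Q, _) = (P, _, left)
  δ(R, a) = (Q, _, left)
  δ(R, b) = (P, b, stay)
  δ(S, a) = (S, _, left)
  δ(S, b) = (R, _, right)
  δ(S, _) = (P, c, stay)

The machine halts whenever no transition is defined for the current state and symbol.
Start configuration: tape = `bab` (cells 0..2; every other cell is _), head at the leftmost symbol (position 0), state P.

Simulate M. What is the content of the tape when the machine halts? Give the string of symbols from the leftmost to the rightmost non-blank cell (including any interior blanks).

a_a_ab

state=P head=0 tape=___[b]ab   (P,b)→(S,a,stay)
state=S head=0 tape=___[a]ab   (S,a)→(S,_,left)
state=S head=-1 tape=__[_]_ab   (S,_)→(P,c,stay)
state=P head=-1 tape=__[c]_ab   (P,c)→(Q,a,left)
state=Q head=-2 tape=_[_]a_ab   (Q,_)→(P,_,left)
state=P head=-3 tape=[_]_a_ab   (P,_)→(Q,a,stay)
state=Q head=-3 tape=[a]_a_ab
The non-blank tape span at halt is a_a_ab.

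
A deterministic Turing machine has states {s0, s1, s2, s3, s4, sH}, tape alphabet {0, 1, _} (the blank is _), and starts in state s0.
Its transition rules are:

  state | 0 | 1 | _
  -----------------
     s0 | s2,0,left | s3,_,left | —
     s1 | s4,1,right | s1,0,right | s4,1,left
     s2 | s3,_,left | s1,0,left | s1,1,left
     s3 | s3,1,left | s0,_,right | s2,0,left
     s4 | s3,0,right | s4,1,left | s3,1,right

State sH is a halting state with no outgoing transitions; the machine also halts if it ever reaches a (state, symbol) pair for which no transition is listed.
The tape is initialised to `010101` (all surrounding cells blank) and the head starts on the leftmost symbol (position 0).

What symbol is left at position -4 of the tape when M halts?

0

s0 | _____[0]10101   read 0 → write 0, move left, go to s2
s2 | ____[_]010101   read _ → write 1, move left, go to s1
s1 | ___[_]1010101   read _ → write 1, move left, go to s4
s4 | __[_]11010101   read _ → write 1, move right, go to s3
s3 | __1[1]1010101   read 1 → write _, move right, go to s0
s0 | __1_[1]010101   read 1 → write _, move left, go to s3
s3 | __1[_]_010101   read _ → write 0, move left, go to s2
s2 | __[1]0_010101   read 1 → write 0, move left, go to s1
s1 | _[_]00_010101   read _ → write 1, move left, go to s4
s4 | [_]100_010101   read _ → write 1, move right, go to s3
s3 | 1[1]00_010101   read 1 → write _, move right, go to s0
s0 | 1_[0]0_010101   read 0 → write 0, move left, go to s2
s2 | 1[_]00_010101   read _ → write 1, move left, go to s1
s1 | [1]100_010101   read 1 → write 0, move right, go to s1
s1 | 0[1]00_010101   read 1 → write 0, move right, go to s1
s1 | 00[0]0_010101   read 0 → write 1, move right, go to s4
s4 | 001[0]_010101   read 0 → write 0, move right, go to s3
s3 | 0010[_]010101   read _ → write 0, move left, go to s2
s2 | 001[0]0010101   read 0 → write _, move left, go to s3
s3 | 00[1]_0010101   read 1 → write _, move right, go to s0
s0 | 00_[_]0010101
Cell -4 holds 0 when M halts.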